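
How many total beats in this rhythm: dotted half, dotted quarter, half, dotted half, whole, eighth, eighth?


Working:
Beat values:
  dotted half = 3 beats
  dotted quarter = 1.5 beats
  half = 2 beats
  dotted half = 3 beats
  whole = 4 beats
  eighth = 0.5 beats
  eighth = 0.5 beats
Sum = 3 + 1.5 + 2 + 3 + 4 + 0.5 + 0.5
= 14.5 beats


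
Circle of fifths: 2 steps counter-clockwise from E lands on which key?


Each counter-clockwise step moves down a perfect 5th (= up a perfect 4th)
From E: E → A → D
= D


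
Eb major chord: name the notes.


Let's work it out.
Major triad = root + major 3rd (4 semitones) + perfect 5th (7 semitones)
A triad on Eb stacks thirds, so the chord tones use letter names E-G-B
Root: Eb
Major 3rd above Eb: G
Perfect 5th above Eb: Bb
Chord = Eb G Bb


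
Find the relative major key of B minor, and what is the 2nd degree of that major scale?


Working:
The relative major shares the key signature and is a minor 3rd above the minor tonic
A minor 3rd above B is D
→ relative major of B minor is D major
D major scale: D E F# G A B C#
= D major; 2nd degree = E


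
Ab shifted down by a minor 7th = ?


Let's work it out.
minor 7th: 7 letter names, 10 semitones
Letter: A - 6 → B
Pitch: Ab - 10 semitones, spelled as a B → Bb
= Bb


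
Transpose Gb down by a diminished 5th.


diminished 5th: 5 letter names, 6 semitones
Letter: G - 4 → C
Pitch: Gb - 6 semitones, spelled as a C → C
= C


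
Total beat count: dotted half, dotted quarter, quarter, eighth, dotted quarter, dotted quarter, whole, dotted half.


Let's work it out.
Beat values:
  dotted half = 3 beats
  dotted quarter = 1.5 beats
  quarter = 1 beat
  eighth = 0.5 beats
  dotted quarter = 1.5 beats
  dotted quarter = 1.5 beats
  whole = 4 beats
  dotted half = 3 beats
Sum = 3 + 1.5 + 1 + 0.5 + 1.5 + 1.5 + 4 + 3
= 16 beats


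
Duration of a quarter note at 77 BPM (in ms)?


Working:
One quarter-note beat = 60000 / BPM = 60000 / 77 ms
Duration = 60000 / 77
= 779.2 ms


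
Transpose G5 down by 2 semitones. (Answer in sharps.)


G5: chromatic position 7 in octave 5 → absolute = 5×12 + 7 = 67
Transpose down 2: 67 - 2 = 65
65 = 5×12 + 5 → F in octave 5
Result = F5


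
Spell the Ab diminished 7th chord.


Diminished 7th chord = root + minor 3rd + diminished 5th + diminished 7th
Seventh chords stack in thirds, so the letter names are A-C-E-G
Root: Ab
Minor 3rd above Ab: Cb
Diminished 5th above Ab: Ebb
Diminished 7th above Ab: Gbb
Chord = Ab Cb Ebb Gbb


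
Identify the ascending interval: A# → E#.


Step by step:
Letter names: A → E spans 5 letter names → a 5th
Semitones: A# → E# = 7 half-steps
A 5th of 7 semitones is a perfect 5th
= perfect 5th


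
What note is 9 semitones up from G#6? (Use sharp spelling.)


G#6: chromatic position 8 in octave 6 → absolute = 6×12 + 8 = 80
Transpose up 9: 80 + 9 = 89
89 = 7×12 + 5 → F in octave 7
Result = F7


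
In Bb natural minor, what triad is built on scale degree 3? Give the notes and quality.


Step by step:
Bb natural minor scale: Bb C Db Eb F Gb Ab
Diatonic triad on degree 3 stacks scale notes 3, 5, 7: Db F Ab
Db→F = 4 semitones; Db→Ab = 7 semitones → major triad
= Db F Ab (major)


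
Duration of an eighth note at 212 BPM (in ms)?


Working:
One quarter-note beat = 60000 / BPM = 60000 / 212 ms
Eighth note = 1/2 × quarter note
Duration = 1/2 × 60000 / 212 = 30000 / 212
= 141.5 ms


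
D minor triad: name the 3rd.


Minor triad = root + minor 3rd (3 semitones) + perfect 5th (7 semitones)
A triad on D stacks thirds, so the chord tones use letter names D-F-A
Root: D
Minor 3rd above D: F
Perfect 5th above D: A
The 3rd = F


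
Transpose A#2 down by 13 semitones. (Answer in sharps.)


A#2: chromatic position 10 in octave 2 → absolute = 2×12 + 10 = 34
Transpose down 13: 34 - 13 = 21
21 = 1×12 + 9 → A in octave 1
Result = A1


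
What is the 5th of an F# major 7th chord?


Reasoning:
Major 7th chord = root + major 3rd + perfect 5th + major 7th
Seventh chords stack in thirds, so the letter names are F-A-C-E
Root: F#
Major 3rd above F#: A#
Perfect 5th above F#: C#
Major 7th above F#: E#
The 5th = C#


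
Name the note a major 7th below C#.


Solution.
A 7th spans 7 letter names, so from C we land on D
A major 7th = 11 semitones below C#
Spell D at that pitch: D
= D


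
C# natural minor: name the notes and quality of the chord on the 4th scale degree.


C# natural minor scale: C# D# E F# G# A B
Diatonic triad on degree 4 stacks scale notes 4, 6, 1: F# A C#
F#→A = 3 semitones; F#→C# = 7 semitones → minor triad
= F# A C# (minor)


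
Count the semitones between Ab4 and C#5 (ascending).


Absolute semitone position = octave×12 + chromatic position
Ab4: 4×12 + 8 = 56
C#5: 5×12 + 1 = 61
Difference = 61 - 56 = 5
= 5 semitones


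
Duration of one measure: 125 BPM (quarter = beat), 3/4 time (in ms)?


Working:
Quarter-note beat duration = 60000 / 125 ms
Beats per measure (3/4) = 3
One measure = 3 × 60000 / 125 = 180000 / 125 ms
= 1440.0 ms


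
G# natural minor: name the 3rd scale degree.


Reasoning:
Natural minor scale pattern: W-H-W-W-H-W-W (2-1-2-2-1-2-2 semitones)
Starting from G#:
  G# + 2 semitones → A#
  A# + 1 semitone → B
  B + 2 semitones → C#
  C# + 2 semitones → D#
  D# + 1 semitone → E
  E + 2 semitones → F#
  F# + 2 semitones → G#
Scale: G# A# B C# D# E F#
Degree 3 = B


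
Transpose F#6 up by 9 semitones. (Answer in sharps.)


F#6: chromatic position 6 in octave 6 → absolute = 6×12 + 6 = 78
Transpose up 9: 78 + 9 = 87
87 = 7×12 + 3 → D# in octave 7
Result = D#7


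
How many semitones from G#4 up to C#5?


Absolute semitone position = octave×12 + chromatic position
G#4: 4×12 + 8 = 56
C#5: 5×12 + 1 = 61
Difference = 61 - 56 = 5
= 5 semitones


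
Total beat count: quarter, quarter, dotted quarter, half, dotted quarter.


Solution.
Beat values:
  quarter = 1 beat
  quarter = 1 beat
  dotted quarter = 1.5 beats
  half = 2 beats
  dotted quarter = 1.5 beats
Sum = 1 + 1 + 1.5 + 2 + 1.5
= 7 beats


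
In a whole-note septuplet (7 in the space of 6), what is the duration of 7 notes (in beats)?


Step by step:
Septuplet: 7 notes occupy the space of 6 whole notes
Space = 6 × 4 = 24 beats
Each septuplet note = 24 / 7 = 24/7 beats
7 notes = 7 × 24/7 = 24
= 24 beats


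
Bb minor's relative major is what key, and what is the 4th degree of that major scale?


The relative major shares the key signature and is a minor 3rd above the minor tonic
A minor 3rd above Bb is Db
→ relative major of Bb minor is Db major
Db major scale: Db Eb F Gb Ab Bb C
= Db major; 4th degree = Gb


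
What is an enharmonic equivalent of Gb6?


Step by step:
Enharmonic notes sound the same pitch but are spelled with different letter names
Gb and F# name the same pitch class
= F#6


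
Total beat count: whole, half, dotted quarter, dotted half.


Step by step:
Beat values:
  whole = 4 beats
  half = 2 beats
  dotted quarter = 1.5 beats
  dotted half = 3 beats
Sum = 4 + 2 + 1.5 + 3
= 10.5 beats


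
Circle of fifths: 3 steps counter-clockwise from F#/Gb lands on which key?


Each counter-clockwise step moves down a perfect 5th (= up a perfect 4th)
From F#/Gb: F#/Gb → B → E → A
= A


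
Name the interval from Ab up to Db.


Letter names: A → D spans 4 letter names → a 4th
Semitones: Ab → Db = 5 half-steps
A 4th of 5 semitones is a perfect 4th
= perfect 4th


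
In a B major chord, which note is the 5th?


Reasoning:
Major triad = root + major 3rd (4 semitones) + perfect 5th (7 semitones)
A triad on B stacks thirds, so the chord tones use letter names B-D-F
Root: B
Major 3rd above B: D#
Perfect 5th above B: F#
The 5th = F#


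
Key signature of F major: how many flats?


Solution.
Flat major keys: C(0), F(1), Bb(2), Eb(3), Ab(4), Db(5), Gb(6), Cb(7)
F major has 1 flat
Order of flats: Bb Eb Ab Db Gb Cb Fb → first 1: Bb
= 1 flat


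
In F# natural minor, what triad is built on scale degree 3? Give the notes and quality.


Reasoning:
F# natural minor scale: F# G# A B C# D E
Diatonic triad on degree 3 stacks scale notes 3, 5, 7: A C# E
A→C# = 4 semitones; A→E = 7 semitones → major triad
= A C# E (major)


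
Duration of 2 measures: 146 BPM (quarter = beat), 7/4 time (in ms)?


Solution.
Quarter-note beat duration = 60000 / 146 ms
Beats per measure (7/4) = 7
One measure = 7 × 60000 / 146 = 420000 / 146 ms
2 measures = 2 × 420000 / 146 = 840000 / 146
= 5753.4 ms


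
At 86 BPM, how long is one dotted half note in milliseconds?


Working:
One quarter-note beat = 60000 / BPM = 60000 / 86 ms
Dotted half note = 3 × quarter note
Duration = 3 × 60000 / 86 = 180000 / 86
= 2093.0 ms


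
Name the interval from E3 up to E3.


Letter names: E → E spans 1 letter name → a unison
Semitones: E3 → E3 = 0 half-steps
A unison of 0 semitones is a perfect unison
= perfect unison


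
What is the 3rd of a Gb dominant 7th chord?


Reasoning:
Dominant 7th chord = root + major 3rd + perfect 5th + minor 7th
Seventh chords stack in thirds, so the letter names are G-B-D-F
Root: Gb
Major 3rd above Gb: Bb
Perfect 5th above Gb: Db
Minor 7th above Gb: Fb
The 3rd = Bb


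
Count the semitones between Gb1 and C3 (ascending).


Let's work it out.
Absolute semitone position = octave×12 + chromatic position
Gb1: 1×12 + 6 = 18
C3: 3×12 + 0 = 36
Difference = 36 - 18 = 18
= 18 semitones


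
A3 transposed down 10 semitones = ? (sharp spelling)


Solution.
A3: chromatic position 9 in octave 3 → absolute = 3×12 + 9 = 45
Transpose down 10: 45 - 10 = 35
35 = 2×12 + 11 → B in octave 2
Result = B2


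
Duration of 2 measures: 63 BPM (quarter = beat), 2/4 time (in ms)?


Let's work it out.
Quarter-note beat duration = 60000 / 63 ms
Beats per measure (2/4) = 2
One measure = 2 × 60000 / 63 = 120000 / 63 ms
2 measures = 2 × 120000 / 63 = 240000 / 63
= 3809.5 ms


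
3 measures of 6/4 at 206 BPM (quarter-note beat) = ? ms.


Step by step:
Quarter-note beat duration = 60000 / 206 ms
Beats per measure (6/4) = 6
One measure = 6 × 60000 / 206 = 360000 / 206 ms
3 measures = 3 × 360000 / 206 = 1080000 / 206
= 5242.7 ms


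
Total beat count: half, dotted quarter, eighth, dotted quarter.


Solution.
Beat values:
  half = 2 beats
  dotted quarter = 1.5 beats
  eighth = 0.5 beats
  dotted quarter = 1.5 beats
Sum = 2 + 1.5 + 0.5 + 1.5
= 5.5 beats


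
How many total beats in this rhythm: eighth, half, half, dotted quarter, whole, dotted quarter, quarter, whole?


Step by step:
Beat values:
  eighth = 0.5 beats
  half = 2 beats
  half = 2 beats
  dotted quarter = 1.5 beats
  whole = 4 beats
  dotted quarter = 1.5 beats
  quarter = 1 beat
  whole = 4 beats
Sum = 0.5 + 2 + 2 + 1.5 + 4 + 1.5 + 1 + 4
= 16.5 beats


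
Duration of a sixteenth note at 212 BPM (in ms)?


Working:
One quarter-note beat = 60000 / BPM = 60000 / 212 ms
Sixteenth note = 1/4 × quarter note
Duration = 1/4 × 60000 / 212 = 15000 / 212
= 70.8 ms


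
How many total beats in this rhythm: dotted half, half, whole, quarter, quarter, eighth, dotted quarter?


Beat values:
  dotted half = 3 beats
  half = 2 beats
  whole = 4 beats
  quarter = 1 beat
  quarter = 1 beat
  eighth = 0.5 beats
  dotted quarter = 1.5 beats
Sum = 3 + 2 + 4 + 1 + 1 + 0.5 + 1.5
= 13 beats


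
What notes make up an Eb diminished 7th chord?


Reasoning:
Diminished 7th chord = root + minor 3rd + diminished 5th + diminished 7th
Seventh chords stack in thirds, so the letter names are E-G-B-D
Root: Eb
Minor 3rd above Eb: Gb
Diminished 5th above Eb: Bbb
Diminished 7th above Eb: Dbb
Chord = Eb Gb Bbb Dbb


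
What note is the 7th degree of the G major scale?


Let's work it out.
Major scale pattern: W-W-H-W-W-W-H (2-2-1-2-2-2-1 semitones)
Starting from G:
  G + 2 semitones → A
  A + 2 semitones → B
  B + 1 semitone → C
  C + 2 semitones → D
  D + 2 semitones → E
  E + 2 semitones → F#
  F# + 1 semitone → G
Scale: G A B C D E F#
Degree 7 = F#


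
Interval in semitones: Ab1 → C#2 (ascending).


Let's work it out.
Absolute semitone position = octave×12 + chromatic position
Ab1: 1×12 + 8 = 20
C#2: 2×12 + 1 = 25
Difference = 25 - 20 = 5
= 5 semitones


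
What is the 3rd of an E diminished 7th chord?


Solution.
Diminished 7th chord = root + minor 3rd + diminished 5th + diminished 7th
Seventh chords stack in thirds, so the letter names are E-G-B-D
Root: E
Minor 3rd above E: G
Diminished 5th above E: Bb
Diminished 7th above E: Db
The 3rd = G


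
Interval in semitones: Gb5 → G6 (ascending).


Reasoning:
Absolute semitone position = octave×12 + chromatic position
Gb5: 5×12 + 6 = 66
G6: 6×12 + 7 = 79
Difference = 79 - 66 = 13
= 13 semitones


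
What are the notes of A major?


Step by step:
Major scale pattern: W-W-H-W-W-W-H (2-2-1-2-2-2-1 semitones)
Starting from A:
  A + 2 semitones → B
  B + 2 semitones → C#
  C# + 1 semitone → D
  D + 2 semitones → E
  E + 2 semitones → F#
  F# + 2 semitones → G#
  G# + 1 semitone → A
Scale = A B C# D E F# G#


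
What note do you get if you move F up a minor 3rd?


minor 3rd: 3 letter names, 3 semitones
Letter: F + 2 → A
Pitch: F + 3 semitones, spelled as an A → Ab
= Ab


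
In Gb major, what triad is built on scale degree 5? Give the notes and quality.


Gb major scale: Gb Ab Bb Cb Db Eb F
Diatonic triad on degree 5 stacks scale notes 5, 7, 2: Db F Ab
Db→F = 4 semitones; Db→Ab = 7 semitones → major triad
= Db F Ab (major)


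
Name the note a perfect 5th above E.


Let's work it out.
A 5th spans 5 letter names, so from E we land on B
A perfect 5th = 7 semitones above E
Spell B at that pitch: B
= B


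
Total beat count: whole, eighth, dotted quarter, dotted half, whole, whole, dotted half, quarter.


Step by step:
Beat values:
  whole = 4 beats
  eighth = 0.5 beats
  dotted quarter = 1.5 beats
  dotted half = 3 beats
  whole = 4 beats
  whole = 4 beats
  dotted half = 3 beats
  quarter = 1 beat
Sum = 4 + 0.5 + 1.5 + 3 + 4 + 4 + 3 + 1
= 21 beats


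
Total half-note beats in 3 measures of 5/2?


Working:
Time signature 5/2: the bottom number 2 means the half note gets one count
The top number 5 means 5 half-note beats per measure
Total = 5 × 3 measures
= 15 half-note beats


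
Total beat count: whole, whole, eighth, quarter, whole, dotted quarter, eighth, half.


Solution.
Beat values:
  whole = 4 beats
  whole = 4 beats
  eighth = 0.5 beats
  quarter = 1 beat
  whole = 4 beats
  dotted quarter = 1.5 beats
  eighth = 0.5 beats
  half = 2 beats
Sum = 4 + 4 + 0.5 + 1 + 4 + 1.5 + 0.5 + 2
= 17.5 beats


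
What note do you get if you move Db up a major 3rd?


Step by step:
major 3rd: 3 letter names, 4 semitones
Letter: D + 2 → F
Pitch: Db + 4 semitones, spelled as an F → F
= F


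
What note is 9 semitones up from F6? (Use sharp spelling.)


Step by step:
F6: chromatic position 5 in octave 6 → absolute = 6×12 + 5 = 77
Transpose up 9: 77 + 9 = 86
86 = 7×12 + 2 → D in octave 7
Result = D7


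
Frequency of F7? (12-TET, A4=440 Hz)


f = 440 × 2^(n/12) where n = semitones from A4
F7: 32 semitones from A4
f = 440 × 2^(32/12)
f = 2793.83 Hz


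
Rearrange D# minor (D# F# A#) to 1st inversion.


Root position: D# F# A#
1st inversion: move root up an octave
Bass note: F#
Notes (bottom to top) = F# A# D#


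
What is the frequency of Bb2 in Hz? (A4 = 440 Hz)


Solution.
f = 440 × 2^(n/12) where n = semitones from A4
Bb2: -23 semitones from A4
f = 440 × 2^(-23/12)
f = 116.54 Hz


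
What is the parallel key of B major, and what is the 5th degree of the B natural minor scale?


Parallel keys share the same tonic but differ in mode
B major → parallel is B minor
B natural minor scale: B C# D E F# G A
= B minor; 5th degree = F#


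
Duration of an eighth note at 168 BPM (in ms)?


Let's work it out.
One quarter-note beat = 60000 / BPM = 60000 / 168 ms
Eighth note = 1/2 × quarter note
Duration = 1/2 × 60000 / 168 = 30000 / 168
= 178.6 ms


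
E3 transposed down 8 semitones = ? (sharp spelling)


Solution.
E3: chromatic position 4 in octave 3 → absolute = 3×12 + 4 = 40
Transpose down 8: 40 - 8 = 32
32 = 2×12 + 8 → G# in octave 2
Result = G#2


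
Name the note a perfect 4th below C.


A 4th spans 4 letter names, so from C we land on G
A perfect 4th = 5 semitones below C
Spell G at that pitch: G
= G


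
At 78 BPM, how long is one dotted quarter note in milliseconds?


One quarter-note beat = 60000 / BPM = 60000 / 78 ms
Dotted quarter note = 3/2 × quarter note
Duration = 3/2 × 60000 / 78 = 90000 / 78
= 1153.8 ms


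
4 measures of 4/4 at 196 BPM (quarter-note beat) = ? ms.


Working:
Quarter-note beat duration = 60000 / 196 ms
Beats per measure (4/4) = 4
One measure = 4 × 60000 / 196 = 240000 / 196 ms
4 measures = 4 × 240000 / 196 = 960000 / 196
= 4898.0 ms


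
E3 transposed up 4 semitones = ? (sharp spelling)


Reasoning:
E3: chromatic position 4 in octave 3 → absolute = 3×12 + 4 = 40
Transpose up 4: 40 + 4 = 44
44 = 3×12 + 8 → G# in octave 3
Result = G#3


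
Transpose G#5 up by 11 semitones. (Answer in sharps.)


G#5: chromatic position 8 in octave 5 → absolute = 5×12 + 8 = 68
Transpose up 11: 68 + 11 = 79
79 = 6×12 + 7 → G in octave 6
Result = G6


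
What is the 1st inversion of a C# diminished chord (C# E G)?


Solution.
Root position: C# E G
1st inversion: move root up an octave
Bass note: E
Notes (bottom to top) = E G C#


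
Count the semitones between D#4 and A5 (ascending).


Absolute semitone position = octave×12 + chromatic position
D#4: 4×12 + 3 = 51
A5: 5×12 + 9 = 69
Difference = 69 - 51 = 18
= 18 semitones


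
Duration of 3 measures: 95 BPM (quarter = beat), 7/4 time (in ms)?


Quarter-note beat duration = 60000 / 95 ms
Beats per measure (7/4) = 7
One measure = 7 × 60000 / 95 = 420000 / 95 ms
3 measures = 3 × 420000 / 95 = 1260000 / 95
= 13263.2 ms


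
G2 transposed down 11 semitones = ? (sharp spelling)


Reasoning:
G2: chromatic position 7 in octave 2 → absolute = 2×12 + 7 = 31
Transpose down 11: 31 - 11 = 20
20 = 1×12 + 8 → G# in octave 1
Result = G#1


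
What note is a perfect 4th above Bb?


Step by step:
A 4th spans 4 letter names, so from B we land on E
A perfect 4th = 5 semitones above Bb
Spell E at that pitch: Eb
= Eb


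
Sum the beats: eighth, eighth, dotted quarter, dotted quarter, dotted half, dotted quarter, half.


Beat values:
  eighth = 0.5 beats
  eighth = 0.5 beats
  dotted quarter = 1.5 beats
  dotted quarter = 1.5 beats
  dotted half = 3 beats
  dotted quarter = 1.5 beats
  half = 2 beats
Sum = 0.5 + 0.5 + 1.5 + 1.5 + 3 + 1.5 + 2
= 10.5 beats


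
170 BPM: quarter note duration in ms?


Solution.
One quarter-note beat = 60000 / BPM = 60000 / 170 ms
Duration = 60000 / 170
= 352.9 ms


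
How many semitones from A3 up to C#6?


Reasoning:
Absolute semitone position = octave×12 + chromatic position
A3: 3×12 + 9 = 45
C#6: 6×12 + 1 = 73
Difference = 73 - 45 = 28
= 28 semitones


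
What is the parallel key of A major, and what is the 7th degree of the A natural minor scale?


Parallel keys share the same tonic but differ in mode
A major → parallel is A minor
A natural minor scale: A B C D E F G
= A minor; 7th degree = G


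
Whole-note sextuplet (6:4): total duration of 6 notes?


Sextuplet: 6 notes occupy the space of 4 whole notes
Space = 4 × 4 = 16 beats
Each sextuplet note = 16 / 6 = 8/3 beats
6 notes = 6 × 8/3 = 16
= 16 beats


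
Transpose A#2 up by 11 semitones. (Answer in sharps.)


A#2: chromatic position 10 in octave 2 → absolute = 2×12 + 10 = 34
Transpose up 11: 34 + 11 = 45
45 = 3×12 + 9 → A in octave 3
Result = A3


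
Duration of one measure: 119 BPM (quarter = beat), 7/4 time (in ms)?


Let's work it out.
Quarter-note beat duration = 60000 / 119 ms
Beats per measure (7/4) = 7
One measure = 7 × 60000 / 119 = 420000 / 119 ms
= 3529.4 ms


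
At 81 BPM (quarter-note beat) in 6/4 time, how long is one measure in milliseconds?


Working:
Quarter-note beat duration = 60000 / 81 ms
Beats per measure (6/4) = 6
One measure = 6 × 60000 / 81 = 360000 / 81 ms
= 4444.4 ms


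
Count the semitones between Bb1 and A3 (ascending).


Let's work it out.
Absolute semitone position = octave×12 + chromatic position
Bb1: 1×12 + 10 = 22
A3: 3×12 + 9 = 45
Difference = 45 - 22 = 23
= 23 semitones


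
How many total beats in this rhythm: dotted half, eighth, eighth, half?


Let's work it out.
Beat values:
  dotted half = 3 beats
  eighth = 0.5 beats
  eighth = 0.5 beats
  half = 2 beats
Sum = 3 + 0.5 + 0.5 + 2
= 6 beats


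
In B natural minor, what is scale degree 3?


Natural minor scale pattern: W-H-W-W-H-W-W (2-1-2-2-1-2-2 semitones)
Starting from B:
  B + 2 semitones → C#
  C# + 1 semitone → D
  D + 2 semitones → E
  E + 2 semitones → F#
  F# + 1 semitone → G
  G + 2 semitones → A
  A + 2 semitones → B
Scale: B C# D E F# G A
Degree 3 = D


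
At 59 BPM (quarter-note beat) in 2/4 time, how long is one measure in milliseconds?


Working:
Quarter-note beat duration = 60000 / 59 ms
Beats per measure (2/4) = 2
One measure = 2 × 60000 / 59 = 120000 / 59 ms
= 2033.9 ms


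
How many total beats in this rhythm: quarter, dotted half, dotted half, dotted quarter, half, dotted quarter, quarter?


Working:
Beat values:
  quarter = 1 beat
  dotted half = 3 beats
  dotted half = 3 beats
  dotted quarter = 1.5 beats
  half = 2 beats
  dotted quarter = 1.5 beats
  quarter = 1 beat
Sum = 1 + 3 + 3 + 1.5 + 2 + 1.5 + 1
= 13 beats


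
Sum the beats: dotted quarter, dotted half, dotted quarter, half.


Working:
Beat values:
  dotted quarter = 1.5 beats
  dotted half = 3 beats
  dotted quarter = 1.5 beats
  half = 2 beats
Sum = 1.5 + 3 + 1.5 + 2
= 8 beats


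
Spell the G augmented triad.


Working:
Augmented triad = root + major 3rd (4 semitones) + augmented 5th (8 semitones)
A triad on G stacks thirds, so the chord tones use letter names G-B-D
Root: G
Major 3rd above G: B
Augmented 5th above G: D#
Chord = G B D#


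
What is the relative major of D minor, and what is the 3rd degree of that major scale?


Step by step:
The relative major shares the key signature and is a minor 3rd above the minor tonic
A minor 3rd above D is F
→ relative major of D minor is F major
F major scale: F G A Bb C D E
= F major; 3rd degree = A


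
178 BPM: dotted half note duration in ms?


Step by step:
One quarter-note beat = 60000 / BPM = 60000 / 178 ms
Dotted half note = 3 × quarter note
Duration = 3 × 60000 / 178 = 180000 / 178
= 1011.2 ms


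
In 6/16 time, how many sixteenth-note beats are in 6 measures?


Reasoning:
Time signature 6/16: the bottom number 16 means the sixteenth note gets one count
The top number 6 means 6 sixteenth-note beats per measure
Total = 6 × 6 measures
= 36 sixteenth-note beats


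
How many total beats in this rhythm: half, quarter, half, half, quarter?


Working:
Beat values:
  half = 2 beats
  quarter = 1 beat
  half = 2 beats
  half = 2 beats
  quarter = 1 beat
Sum = 2 + 1 + 2 + 2 + 1
= 8 beats


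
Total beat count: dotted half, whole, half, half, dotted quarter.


Reasoning:
Beat values:
  dotted half = 3 beats
  whole = 4 beats
  half = 2 beats
  half = 2 beats
  dotted quarter = 1.5 beats
Sum = 3 + 4 + 2 + 2 + 1.5
= 12.5 beats


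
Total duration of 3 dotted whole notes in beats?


Working:
Base whole note = 4 beats
Dot 1 adds half the previous value: +2
One dotted whole = 4 + 2 = 6
3 of them = 3 × 6 = 18
= 18 beats


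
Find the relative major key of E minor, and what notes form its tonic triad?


Solution.
The relative major shares the key signature and is a minor 3rd above the minor tonic
A minor 3rd above E is G
→ relative major of E minor is G major
Tonic triad of G major = root + major 3rd + perfect 5th = G B D
= G major; triad = G B D


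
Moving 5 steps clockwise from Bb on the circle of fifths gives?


Solution.
Each clockwise step on the circle of fifths moves up a perfect 5th
From Bb: Bb → F → C → G → D → A
= A


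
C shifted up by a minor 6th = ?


minor 6th: 6 letter names, 8 semitones
Letter: C + 5 → A
Pitch: C + 8 semitones, spelled as an A → Ab
= Ab


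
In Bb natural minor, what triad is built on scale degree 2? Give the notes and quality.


Let's work it out.
Bb natural minor scale: Bb C Db Eb F Gb Ab
Diatonic triad on degree 2 stacks scale notes 2, 4, 6: C Eb Gb
C→Eb = 3 semitones; C→Gb = 6 semitones → diminished triad
= C Eb Gb (diminished)


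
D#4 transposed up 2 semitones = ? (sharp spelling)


Working:
D#4: chromatic position 3 in octave 4 → absolute = 4×12 + 3 = 51
Transpose up 2: 51 + 2 = 53
53 = 4×12 + 5 → F in octave 4
Result = F4


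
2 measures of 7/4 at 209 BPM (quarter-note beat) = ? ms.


Let's work it out.
Quarter-note beat duration = 60000 / 209 ms
Beats per measure (7/4) = 7
One measure = 7 × 60000 / 209 = 420000 / 209 ms
2 measures = 2 × 420000 / 209 = 840000 / 209
= 4019.1 ms


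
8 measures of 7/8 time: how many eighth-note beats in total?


Working:
Time signature 7/8: the bottom number 8 means the eighth note gets one count
The top number 7 means 7 eighth-note beats per measure
Total = 7 × 8 measures
= 56 eighth-note beats


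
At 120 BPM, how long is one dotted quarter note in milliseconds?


One quarter-note beat = 60000 / BPM = 60000 / 120 ms
Dotted quarter note = 3/2 × quarter note
Duration = 3/2 × 60000 / 120 = 90000 / 120
= 750.0 ms


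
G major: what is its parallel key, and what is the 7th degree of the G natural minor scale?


Reasoning:
Parallel keys share the same tonic but differ in mode
G major → parallel is G minor
G natural minor scale: G A Bb C D Eb F
= G minor; 7th degree = F


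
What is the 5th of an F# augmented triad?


Let's work it out.
Augmented triad = root + major 3rd (4 semitones) + augmented 5th (8 semitones)
A triad on F# stacks thirds, so the chord tones use letter names F-A-C
Root: F#
Major 3rd above F#: A#
Augmented 5th above F#: C##
The 5th = C##


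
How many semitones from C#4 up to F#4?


Working:
Absolute semitone position = octave×12 + chromatic position
C#4: 4×12 + 1 = 49
F#4: 4×12 + 6 = 54
Difference = 54 - 49 = 5
= 5 semitones


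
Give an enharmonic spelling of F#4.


Let's work it out.
Enharmonic notes sound the same pitch but are spelled with different letter names
F# and Gb name the same pitch class
= Gb4


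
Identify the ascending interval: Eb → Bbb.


Working:
Letter names: E → B spans 5 letter names → a 5th
Semitones: Eb → Bbb = 6 half-steps
A 5th of 6 semitones is a diminished 5th
= diminished 5th


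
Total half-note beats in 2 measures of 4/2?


Step by step:
Time signature 4/2: the bottom number 2 means the half note gets one count
The top number 4 means 4 half-note beats per measure
Total = 4 × 2 measures
= 8 half-note beats


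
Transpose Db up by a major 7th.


Solution.
major 7th: 7 letter names, 11 semitones
Letter: D + 6 → C
Pitch: Db + 11 semitones, spelled as a C → C
= C


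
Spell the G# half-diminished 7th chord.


Working:
Half-diminished 7th chord = root + minor 3rd + diminished 5th + minor 7th
Seventh chords stack in thirds, so the letter names are G-B-D-F
Root: G#
Minor 3rd above G#: B
Diminished 5th above G#: D
Minor 7th above G#: F#
Chord = G# B D F#


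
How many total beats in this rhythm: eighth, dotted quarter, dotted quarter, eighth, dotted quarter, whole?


Solution.
Beat values:
  eighth = 0.5 beats
  dotted quarter = 1.5 beats
  dotted quarter = 1.5 beats
  eighth = 0.5 beats
  dotted quarter = 1.5 beats
  whole = 4 beats
Sum = 0.5 + 1.5 + 1.5 + 0.5 + 1.5 + 4
= 9.5 beats


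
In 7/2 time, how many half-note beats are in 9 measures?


Working:
Time signature 7/2: the bottom number 2 means the half note gets one count
The top number 7 means 7 half-note beats per measure
Total = 7 × 9 measures
= 63 half-note beats


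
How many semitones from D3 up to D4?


Absolute semitone position = octave×12 + chromatic position
D3: 3×12 + 2 = 38
D4: 4×12 + 2 = 50
Difference = 50 - 38 = 12
= 12 semitones


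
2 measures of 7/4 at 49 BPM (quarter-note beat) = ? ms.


Working:
Quarter-note beat duration = 60000 / 49 ms
Beats per measure (7/4) = 7
One measure = 7 × 60000 / 49 = 420000 / 49 ms
2 measures = 2 × 420000 / 49 = 840000 / 49
= 17142.9 ms


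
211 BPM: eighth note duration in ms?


One quarter-note beat = 60000 / BPM = 60000 / 211 ms
Eighth note = 1/2 × quarter note
Duration = 1/2 × 60000 / 211 = 30000 / 211
= 142.2 ms


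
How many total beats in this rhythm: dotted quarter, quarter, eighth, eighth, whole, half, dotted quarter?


Let's work it out.
Beat values:
  dotted quarter = 1.5 beats
  quarter = 1 beat
  eighth = 0.5 beats
  eighth = 0.5 beats
  whole = 4 beats
  half = 2 beats
  dotted quarter = 1.5 beats
Sum = 1.5 + 1 + 0.5 + 0.5 + 4 + 2 + 1.5
= 11 beats


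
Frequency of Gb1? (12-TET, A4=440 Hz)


Reasoning:
f = 440 × 2^(n/12) where n = semitones from A4
Gb1: -39 semitones from A4
f = 440 × 2^(-39/12)
f = 46.25 Hz


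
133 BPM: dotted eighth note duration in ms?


Step by step:
One quarter-note beat = 60000 / BPM = 60000 / 133 ms
Dotted eighth note = 3/4 × quarter note
Duration = 3/4 × 60000 / 133 = 45000 / 133
= 338.3 ms


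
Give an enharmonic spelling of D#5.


Enharmonic notes sound the same pitch but are spelled with different letter names
D# and Eb name the same pitch class
= Eb5


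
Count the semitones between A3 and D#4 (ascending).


Let's work it out.
Absolute semitone position = octave×12 + chromatic position
A3: 3×12 + 9 = 45
D#4: 4×12 + 3 = 51
Difference = 51 - 45 = 6
= 6 semitones


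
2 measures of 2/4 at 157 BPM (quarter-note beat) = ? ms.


Let's work it out.
Quarter-note beat duration = 60000 / 157 ms
Beats per measure (2/4) = 2
One measure = 2 × 60000 / 157 = 120000 / 157 ms
2 measures = 2 × 120000 / 157 = 240000 / 157
= 1528.7 ms


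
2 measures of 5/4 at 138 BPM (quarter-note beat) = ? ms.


Let's work it out.
Quarter-note beat duration = 60000 / 138 ms
Beats per measure (5/4) = 5
One measure = 5 × 60000 / 138 = 300000 / 138 ms
2 measures = 2 × 300000 / 138 = 600000 / 138
= 4347.8 ms


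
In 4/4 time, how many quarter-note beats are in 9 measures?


Working:
Time signature 4/4: the bottom number 4 means the quarter note gets one count
The top number 4 means 4 quarter-note beats per measure
Total = 4 × 9 measures
= 36 quarter-note beats


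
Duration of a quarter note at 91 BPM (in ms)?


Working:
One quarter-note beat = 60000 / BPM = 60000 / 91 ms
Duration = 60000 / 91
= 659.3 ms


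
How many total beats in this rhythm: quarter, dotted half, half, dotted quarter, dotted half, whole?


Working:
Beat values:
  quarter = 1 beat
  dotted half = 3 beats
  half = 2 beats
  dotted quarter = 1.5 beats
  dotted half = 3 beats
  whole = 4 beats
Sum = 1 + 3 + 2 + 1.5 + 3 + 4
= 14.5 beats


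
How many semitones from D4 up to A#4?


Absolute semitone position = octave×12 + chromatic position
D4: 4×12 + 2 = 50
A#4: 4×12 + 10 = 58
Difference = 58 - 50 = 8
= 8 semitones


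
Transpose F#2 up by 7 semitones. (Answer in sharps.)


Reasoning:
F#2: chromatic position 6 in octave 2 → absolute = 2×12 + 6 = 30
Transpose up 7: 30 + 7 = 37
37 = 3×12 + 1 → C# in octave 3
Result = C#3


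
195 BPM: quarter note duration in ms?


Solution.
One quarter-note beat = 60000 / BPM = 60000 / 195 ms
Duration = 60000 / 195
= 307.7 ms


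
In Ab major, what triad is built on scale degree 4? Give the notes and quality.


Ab major scale: Ab Bb C Db Eb F G
Diatonic triad on degree 4 stacks scale notes 4, 6, 1: Db F Ab
Db→F = 4 semitones; Db→Ab = 7 semitones → major triad
= Db F Ab (major)


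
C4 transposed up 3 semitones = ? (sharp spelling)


Step by step:
C4: chromatic position 0 in octave 4 → absolute = 4×12 + 0 = 48
Transpose up 3: 48 + 3 = 51
51 = 4×12 + 3 → D# in octave 4
Result = D#4


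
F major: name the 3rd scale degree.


Solution.
Major scale pattern: W-W-H-W-W-W-H (2-2-1-2-2-2-1 semitones)
Starting from F:
  F + 2 semitones → G
  G + 2 semitones → A
  A + 1 semitone → Bb
  Bb + 2 semitones → C
  C + 2 semitones → D
  D + 2 semitones → E
  E + 1 semitone → F
Scale: F G A Bb C D E
Degree 3 = A


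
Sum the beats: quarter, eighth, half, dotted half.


Solution.
Beat values:
  quarter = 1 beat
  eighth = 0.5 beats
  half = 2 beats
  dotted half = 3 beats
Sum = 1 + 0.5 + 2 + 3
= 6.5 beats


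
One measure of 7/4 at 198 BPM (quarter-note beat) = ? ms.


Step by step:
Quarter-note beat duration = 60000 / 198 ms
Beats per measure (7/4) = 7
One measure = 7 × 60000 / 198 = 420000 / 198 ms
= 2121.2 ms


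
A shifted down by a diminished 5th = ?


Working:
diminished 5th: 5 letter names, 6 semitones
Letter: A - 4 → D
Pitch: A - 6 semitones, spelled as a D → D#
= D#


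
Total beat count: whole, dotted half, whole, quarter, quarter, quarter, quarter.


Let's work it out.
Beat values:
  whole = 4 beats
  dotted half = 3 beats
  whole = 4 beats
  quarter = 1 beat
  quarter = 1 beat
  quarter = 1 beat
  quarter = 1 beat
Sum = 4 + 3 + 4 + 1 + 1 + 1 + 1
= 15 beats


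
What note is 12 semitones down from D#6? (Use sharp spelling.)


D#6: chromatic position 3 in octave 6 → absolute = 6×12 + 3 = 75
Transpose down 12: 75 - 12 = 63
63 = 5×12 + 3 → D# in octave 5
Result = D#5


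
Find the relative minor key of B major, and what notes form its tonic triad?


Solution.
The relative minor shares the major's key signature and starts on its 6th degree
6th degree = a major 6th above the tonic; a major 6th above B is G#
→ relative minor of B major is G# minor
Tonic triad of G# minor = root + minor 3rd + perfect 5th = G# B D#
= G# minor; triad = G# B D#


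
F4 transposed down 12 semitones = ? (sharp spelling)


F4: chromatic position 5 in octave 4 → absolute = 4×12 + 5 = 53
Transpose down 12: 53 - 12 = 41
41 = 3×12 + 5 → F in octave 3
Result = F3


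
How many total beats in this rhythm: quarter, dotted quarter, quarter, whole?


Working:
Beat values:
  quarter = 1 beat
  dotted quarter = 1.5 beats
  quarter = 1 beat
  whole = 4 beats
Sum = 1 + 1.5 + 1 + 4
= 7.5 beats


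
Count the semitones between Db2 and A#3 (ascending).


Working:
Absolute semitone position = octave×12 + chromatic position
Db2: 2×12 + 1 = 25
A#3: 3×12 + 10 = 46
Difference = 46 - 25 = 21
= 21 semitones


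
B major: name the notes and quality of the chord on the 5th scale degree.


Solution.
B major scale: B C# D# E F# G# A#
Diatonic triad on degree 5 stacks scale notes 5, 7, 2: F# A# C#
F#→A# = 4 semitones; F#→C# = 7 semitones → major triad
= F# A# C# (major)


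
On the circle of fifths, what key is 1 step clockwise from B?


Reasoning:
Each clockwise step on the circle of fifths moves up a perfect 5th
From B: B → F#/Gb
= F#/Gb


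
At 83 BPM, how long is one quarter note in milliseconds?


Solution.
One quarter-note beat = 60000 / BPM = 60000 / 83 ms
Duration = 60000 / 83
= 722.9 ms


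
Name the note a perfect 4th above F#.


Reasoning:
A 4th spans 4 letter names, so from F we land on B
A perfect 4th = 5 semitones above F#
Spell B at that pitch: B
= B


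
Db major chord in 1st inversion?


Solution.
Root position: Db F Ab
1st inversion: move root up an octave
Bass note: F
Notes (bottom to top) = F Ab Db


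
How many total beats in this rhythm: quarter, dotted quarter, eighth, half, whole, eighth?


Let's work it out.
Beat values:
  quarter = 1 beat
  dotted quarter = 1.5 beats
  eighth = 0.5 beats
  half = 2 beats
  whole = 4 beats
  eighth = 0.5 beats
Sum = 1 + 1.5 + 0.5 + 2 + 4 + 0.5
= 9.5 beats


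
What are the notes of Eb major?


Major scale pattern: W-W-H-W-W-W-H (2-2-1-2-2-2-1 semitones)
Starting from Eb:
  Eb + 2 semitones → F
  F + 2 semitones → G
  G + 1 semitone → Ab
  Ab + 2 semitones → Bb
  Bb + 2 semitones → C
  C + 2 semitones → D
  D + 1 semitone → Eb
Scale = Eb F G Ab Bb C D


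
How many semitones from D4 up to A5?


Absolute semitone position = octave×12 + chromatic position
D4: 4×12 + 2 = 50
A5: 5×12 + 9 = 69
Difference = 69 - 50 = 19
= 19 semitones


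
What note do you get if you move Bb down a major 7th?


Reasoning:
major 7th: 7 letter names, 11 semitones
Letter: B - 6 → C
Pitch: Bb - 11 semitones, spelled as a C → Cb
= Cb


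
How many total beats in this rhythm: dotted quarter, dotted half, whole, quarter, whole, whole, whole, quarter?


Beat values:
  dotted quarter = 1.5 beats
  dotted half = 3 beats
  whole = 4 beats
  quarter = 1 beat
  whole = 4 beats
  whole = 4 beats
  whole = 4 beats
  quarter = 1 beat
Sum = 1.5 + 3 + 4 + 1 + 4 + 4 + 4 + 1
= 22.5 beats


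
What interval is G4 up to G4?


Let's work it out.
Letter names: G → G spans 1 letter name → a unison
Semitones: G4 → G4 = 0 half-steps
A unison of 0 semitones is a perfect unison
= perfect unison


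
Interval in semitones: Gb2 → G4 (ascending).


Absolute semitone position = octave×12 + chromatic position
Gb2: 2×12 + 6 = 30
G4: 4×12 + 7 = 55
Difference = 55 - 30 = 25
= 25 semitones


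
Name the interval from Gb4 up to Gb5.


Letter names: G → G spans 8 letter names → an octave
Semitones: Gb4 → Gb5 = 12 half-steps
An octave of 12 semitones is a perfect octave
= perfect octave


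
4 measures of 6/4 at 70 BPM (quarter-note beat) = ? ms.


Quarter-note beat duration = 60000 / 70 ms
Beats per measure (6/4) = 6
One measure = 6 × 60000 / 70 = 360000 / 70 ms
4 measures = 4 × 360000 / 70 = 1440000 / 70
= 20571.4 ms


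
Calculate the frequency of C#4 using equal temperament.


f = 440 × 2^(n/12) where n = semitones from A4
C#4: -8 semitones from A4
f = 440 × 2^(-8/12)
f = 277.18 Hz


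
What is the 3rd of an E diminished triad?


Working:
Diminished triad = root + minor 3rd (3 semitones) + diminished 5th (6 semitones)
A triad on E stacks thirds, so the chord tones use letter names E-G-B
Root: E
Minor 3rd above E: G
Diminished 5th above E: Bb
The 3rd = G


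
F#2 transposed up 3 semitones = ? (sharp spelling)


Reasoning:
F#2: chromatic position 6 in octave 2 → absolute = 2×12 + 6 = 30
Transpose up 3: 30 + 3 = 33
33 = 2×12 + 9 → A in octave 2
Result = A2


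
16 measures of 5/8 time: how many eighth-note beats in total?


Let's work it out.
Time signature 5/8: the bottom number 8 means the eighth note gets one count
The top number 5 means 5 eighth-note beats per measure
Total = 5 × 16 measures
= 80 eighth-note beats


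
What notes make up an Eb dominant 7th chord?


Dominant 7th chord = root + major 3rd + perfect 5th + minor 7th
Seventh chords stack in thirds, so the letter names are E-G-B-D
Root: Eb
Major 3rd above Eb: G
Perfect 5th above Eb: Bb
Minor 7th above Eb: Db
Chord = Eb G Bb Db


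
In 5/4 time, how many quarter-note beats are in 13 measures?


Working:
Time signature 5/4: the bottom number 4 means the quarter note gets one count
The top number 5 means 5 quarter-note beats per measure
Total = 5 × 13 measures
= 65 quarter-note beats


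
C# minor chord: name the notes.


Minor triad = root + minor 3rd (3 semitones) + perfect 5th (7 semitones)
A triad on C# stacks thirds, so the chord tones use letter names C-E-G
Root: C#
Minor 3rd above C#: E
Perfect 5th above C#: G#
Chord = C# E G#


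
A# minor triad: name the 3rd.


Working:
Minor triad = root + minor 3rd (3 semitones) + perfect 5th (7 semitones)
A triad on A# stacks thirds, so the chord tones use letter names A-C-E
Root: A#
Minor 3rd above A#: C#
Perfect 5th above A#: E#
The 3rd = C#
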